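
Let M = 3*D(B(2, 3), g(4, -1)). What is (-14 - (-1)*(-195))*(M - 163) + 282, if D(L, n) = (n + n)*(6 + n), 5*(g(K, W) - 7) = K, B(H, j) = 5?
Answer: -2515789/25 ≈ -1.0063e+5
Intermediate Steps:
g(K, W) = 7 + K/5
D(L, n) = 2*n*(6 + n) (D(L, n) = (2*n)*(6 + n) = 2*n*(6 + n))
M = 16146/25 (M = 3*(2*(7 + (1/5)*4)*(6 + (7 + (1/5)*4))) = 3*(2*(7 + 4/5)*(6 + (7 + 4/5))) = 3*(2*(39/5)*(6 + 39/5)) = 3*(2*(39/5)*(69/5)) = 3*(5382/25) = 16146/25 ≈ 645.84)
(-14 - (-1)*(-195))*(M - 163) + 282 = (-14 - (-1)*(-195))*(16146/25 - 163) + 282 = (-14 - 1*195)*(12071/25) + 282 = (-14 - 195)*(12071/25) + 282 = -209*12071/25 + 282 = -2522839/25 + 282 = -2515789/25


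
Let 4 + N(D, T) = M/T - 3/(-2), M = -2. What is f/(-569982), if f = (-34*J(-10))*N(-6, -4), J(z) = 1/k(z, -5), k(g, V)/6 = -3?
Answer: 17/2564919 ≈ 6.6279e-6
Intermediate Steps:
k(g, V) = -18 (k(g, V) = 6*(-3) = -18)
N(D, T) = -5/2 - 2/T (N(D, T) = -4 + (-2/T - 3/(-2)) = -4 + (-2/T - 3*(-1/2)) = -4 + (-2/T + 3/2) = -4 + (3/2 - 2/T) = -5/2 - 2/T)
J(z) = -1/18 (J(z) = 1/(-18) = -1/18)
f = -34/9 (f = (-34*(-1/18))*(-5/2 - 2/(-4)) = 17*(-5/2 - 2*(-1/4))/9 = 17*(-5/2 + 1/2)/9 = (17/9)*(-2) = -34/9 ≈ -3.7778)
f/(-569982) = -34/9/(-569982) = -34/9*(-1/569982) = 17/2564919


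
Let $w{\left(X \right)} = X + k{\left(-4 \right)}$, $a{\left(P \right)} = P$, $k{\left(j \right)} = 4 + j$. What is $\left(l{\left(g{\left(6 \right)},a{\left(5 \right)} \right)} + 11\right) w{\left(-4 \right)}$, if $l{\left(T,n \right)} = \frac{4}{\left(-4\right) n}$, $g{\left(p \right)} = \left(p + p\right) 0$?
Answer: $- \frac{216}{5} \approx -43.2$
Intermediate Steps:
$g{\left(p \right)} = 0$ ($g{\left(p \right)} = 2 p 0 = 0$)
$w{\left(X \right)} = X$ ($w{\left(X \right)} = X + \left(4 - 4\right) = X + 0 = X$)
$l{\left(T,n \right)} = - \frac{1}{n}$ ($l{\left(T,n \right)} = 4 \left(- \frac{1}{4 n}\right) = - \frac{1}{n}$)
$\left(l{\left(g{\left(6 \right)},a{\left(5 \right)} \right)} + 11\right) w{\left(-4 \right)} = \left(- \frac{1}{5} + 11\right) \left(-4\right) = \frac{54}{5} \left(-4\right) = - \frac{216}{5}$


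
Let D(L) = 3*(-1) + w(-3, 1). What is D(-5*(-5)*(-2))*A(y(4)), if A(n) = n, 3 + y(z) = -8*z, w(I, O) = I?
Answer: 210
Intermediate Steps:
y(z) = -3 - 8*z
D(L) = -6 (D(L) = 3*(-1) - 3 = -3 - 3 = -6)
D(-5*(-5)*(-2))*A(y(4)) = -6*(-3 - 8*4) = -6*(-3 - 32) = -6*(-35) = 210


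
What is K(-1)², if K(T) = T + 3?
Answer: 4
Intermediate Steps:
K(T) = 3 + T
K(-1)² = (3 - 1)² = 2² = 4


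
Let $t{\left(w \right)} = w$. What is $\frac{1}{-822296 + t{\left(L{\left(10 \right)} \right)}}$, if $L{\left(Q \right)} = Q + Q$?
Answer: $- \frac{1}{822276} \approx -1.2161 \cdot 10^{-6}$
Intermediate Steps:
$L{\left(Q \right)} = 2 Q$
$\frac{1}{-822296 + t{\left(L{\left(10 \right)} \right)}} = \frac{1}{-822296 + 2 \cdot 10} = \frac{1}{-822296 + 20} = \frac{1}{-822276} = - \frac{1}{822276}$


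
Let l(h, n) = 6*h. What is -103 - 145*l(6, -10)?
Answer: -5323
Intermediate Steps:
-103 - 145*l(6, -10) = -103 - 870*6 = -103 - 145*36 = -103 - 5220 = -5323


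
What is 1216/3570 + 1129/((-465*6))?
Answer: -21263/332010 ≈ -0.064043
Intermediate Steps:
1216/3570 + 1129/((-465*6)) = 1216*(1/3570) + 1129/(-2790) = 608/1785 + 1129*(-1/2790) = 608/1785 - 1129/2790 = -21263/332010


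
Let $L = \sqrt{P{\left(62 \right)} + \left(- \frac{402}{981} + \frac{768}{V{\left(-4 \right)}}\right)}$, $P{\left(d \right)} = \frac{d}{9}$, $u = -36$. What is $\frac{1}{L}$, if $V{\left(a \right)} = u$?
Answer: $- \frac{3 i \sqrt{397087}}{7286} \approx - 0.25946 i$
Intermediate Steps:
$V{\left(a \right)} = -36$
$P{\left(d \right)} = \frac{d}{9}$ ($P{\left(d \right)} = d \frac{1}{9} = \frac{d}{9}$)
$L = \frac{2 i \sqrt{397087}}{327}$ ($L = \sqrt{\frac{1}{9} \cdot 62 + \left(- \frac{402}{981} + \frac{768}{-36}\right)} = \sqrt{\frac{62}{9} + \left(\left(-402\right) \frac{1}{981} + 768 \left(- \frac{1}{36}\right)\right)} = \sqrt{\frac{62}{9} - \frac{2370}{109}} = \sqrt{- \frac{14572}{981}} = \frac{2 i \sqrt{397087}}{327} \approx 3.8541 i$)
$\frac{1}{L} = \frac{1}{\frac{2}{327} i \sqrt{397087}} = - \frac{3 i \sqrt{397087}}{7286}$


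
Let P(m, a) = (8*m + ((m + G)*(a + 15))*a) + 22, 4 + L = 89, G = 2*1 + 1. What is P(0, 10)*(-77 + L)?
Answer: 6176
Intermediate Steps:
G = 3 (G = 2 + 1 = 3)
L = 85 (L = -4 + 89 = 85)
P(m, a) = 22 + 8*m + a*(3 + m)*(15 + a) (P(m, a) = (8*m + ((m + 3)*(a + 15))*a) + 22 = (8*m + ((3 + m)*(15 + a))*a) + 22 = (8*m + a*(3 + m)*(15 + a)) + 22 = 22 + 8*m + a*(3 + m)*(15 + a))
P(0, 10)*(-77 + L) = (22 + 3*10² + 8*0 + 45*10 + 0*10² + 15*10*0)*(-77 + 85) = (22 + 3*100 + 0 + 450 + 0*100 + 0)*8 = (22 + 300 + 0 + 450 + 0 + 0)*8 = 772*8 = 6176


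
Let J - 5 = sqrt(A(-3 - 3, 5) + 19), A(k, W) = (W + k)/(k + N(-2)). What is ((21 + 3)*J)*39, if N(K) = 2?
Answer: 4680 + 468*sqrt(77) ≈ 8786.7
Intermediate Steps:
A(k, W) = (W + k)/(2 + k) (A(k, W) = (W + k)/(k + 2) = (W + k)/(2 + k))
J = 5 + sqrt(77)/2 (J = 5 + sqrt((5 + (-3 - 3))/(2 + (-3 - 3)) + 19) = 5 + sqrt((5 - 6)/(2 - 6) + 19) = 5 + sqrt(-1/(-4) + 19) = 5 + sqrt(-1/4*(-1) + 19) = 5 + sqrt(1/4 + 19) = 5 + sqrt(77/4) = 5 + sqrt(77)/2 ≈ 9.3875)
((21 + 3)*J)*39 = ((21 + 3)*(5 + sqrt(77)/2))*39 = (24*(5 + sqrt(77)/2))*39 = (120 + 12*sqrt(77))*39 = 4680 + 468*sqrt(77)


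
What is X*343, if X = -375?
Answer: -128625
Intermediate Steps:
X*343 = -375*343 = -128625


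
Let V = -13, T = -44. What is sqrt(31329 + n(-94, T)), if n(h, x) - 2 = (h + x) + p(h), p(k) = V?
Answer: 2*sqrt(7795) ≈ 176.58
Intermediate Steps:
p(k) = -13
n(h, x) = -11 + h + x (n(h, x) = 2 + ((h + x) - 13) = 2 + (-13 + h + x) = -11 + h + x)
sqrt(31329 + n(-94, T)) = sqrt(31329 + (-11 - 94 - 44)) = sqrt(31329 - 149) = sqrt(31180) = 2*sqrt(7795)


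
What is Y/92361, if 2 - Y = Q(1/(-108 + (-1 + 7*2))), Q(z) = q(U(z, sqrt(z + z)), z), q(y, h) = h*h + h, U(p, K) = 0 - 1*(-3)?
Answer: 6048/277852675 ≈ 2.1767e-5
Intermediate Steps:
U(p, K) = 3 (U(p, K) = 0 + 3 = 3)
q(y, h) = h + h**2 (q(y, h) = h**2 + h = h + h**2)
Q(z) = z*(1 + z)
Y = 18144/9025 (Y = 2 - (1 + 1/(-108 + (-1 + 7*2)))/(-108 + (-1 + 7*2)) = 2 - (1 + 1/(-108 + (-1 + 14)))/(-108 + (-1 + 14)) = 2 - (1 + 1/(-108 + 13))/(-108 + 13) = 2 - (1 + 1/(-95))/(-95) = 2 - (-1)*(1 - 1/95)/95 = 2 - (-1)*94/(95*95) = 2 - 1*(-94/9025) = 2 + 94/9025 = 18144/9025 ≈ 2.0104)
Y/92361 = (18144/9025)/92361 = (18144/9025)*(1/92361) = 6048/277852675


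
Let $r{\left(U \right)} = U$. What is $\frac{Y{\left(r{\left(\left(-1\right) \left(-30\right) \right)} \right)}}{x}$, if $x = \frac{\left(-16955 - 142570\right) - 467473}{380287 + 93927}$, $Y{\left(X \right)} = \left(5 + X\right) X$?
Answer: $- \frac{248962350}{313499} \approx -794.14$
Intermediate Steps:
$Y{\left(X \right)} = X \left(5 + X\right)$
$x = - \frac{313499}{237107}$ ($x = \frac{-159525 - 467473}{474214} = \left(-626998\right) \frac{1}{474214} = - \frac{313499}{237107} \approx -1.3222$)
$\frac{Y{\left(r{\left(\left(-1\right) \left(-30\right) \right)} \right)}}{x} = \frac{\left(-1\right) \left(-30\right) \left(5 - -30\right)}{- \frac{313499}{237107}} = 30 \left(5 + 30\right) \left(- \frac{237107}{313499}\right) = 30 \cdot 35 \left(- \frac{237107}{313499}\right) = 1050 \left(- \frac{237107}{313499}\right) = - \frac{248962350}{313499}$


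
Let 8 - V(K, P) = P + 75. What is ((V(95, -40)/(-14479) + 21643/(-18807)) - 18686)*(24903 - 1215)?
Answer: -40179847041029136/90768851 ≈ -4.4266e+8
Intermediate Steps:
V(K, P) = -67 - P (V(K, P) = 8 - (P + 75) = 8 - (75 + P) = 8 + (-75 - P) = -67 - P)
((V(95, -40)/(-14479) + 21643/(-18807)) - 18686)*(24903 - 1215) = (((-67 - 1*(-40))/(-14479) + 21643/(-18807)) - 18686)*(24903 - 1215) = (((-67 + 40)*(-1/14479) + 21643*(-1/18807)) - 18686)*23688 = ((-27*(-1/14479) - 21643/18807) - 18686)*23688 = ((27/14479 - 21643/18807) - 18686)*23688 = (-312861208/272306553 - 18686)*23688 = -5088633110566/272306553*23688 = -40179847041029136/90768851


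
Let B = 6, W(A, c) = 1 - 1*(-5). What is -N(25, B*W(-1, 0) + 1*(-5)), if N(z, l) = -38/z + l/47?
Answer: 1011/1175 ≈ 0.86043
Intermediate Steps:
W(A, c) = 6 (W(A, c) = 1 + 5 = 6)
N(z, l) = -38/z + l/47 (N(z, l) = -38/z + l*(1/47) = -38/z + l/47)
-N(25, B*W(-1, 0) + 1*(-5)) = -(-38/25 + (6*6 + 1*(-5))/47) = -(-38*1/25 + (36 - 5)/47) = -(-38/25 + (1/47)*31) = -(-38/25 + 31/47) = -1*(-1011/1175) = 1011/1175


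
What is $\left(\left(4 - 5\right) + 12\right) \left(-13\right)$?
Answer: $-143$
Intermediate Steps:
$\left(\left(4 - 5\right) + 12\right) \left(-13\right) = \left(-1 + 12\right) \left(-13\right) = 11 \left(-13\right) = -143$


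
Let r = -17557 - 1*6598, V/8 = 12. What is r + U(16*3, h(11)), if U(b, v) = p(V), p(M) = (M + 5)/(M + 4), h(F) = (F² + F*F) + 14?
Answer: -2415399/100 ≈ -24154.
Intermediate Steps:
V = 96 (V = 8*12 = 96)
h(F) = 14 + 2*F² (h(F) = (F² + F²) + 14 = 2*F² + 14 = 14 + 2*F²)
p(M) = (5 + M)/(4 + M)
U(b, v) = 101/100 (U(b, v) = (5 + 96)/(4 + 96) = 101/100)
r = -24155 (r = -17557 - 6598 = -24155)
r + U(16*3, h(11)) = -24155 + 101/100 = -2415399/100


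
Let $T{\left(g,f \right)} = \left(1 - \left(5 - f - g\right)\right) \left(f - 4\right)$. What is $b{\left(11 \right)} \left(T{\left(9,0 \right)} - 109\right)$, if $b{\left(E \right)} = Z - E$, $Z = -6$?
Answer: $2193$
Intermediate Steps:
$b{\left(E \right)} = -6 - E$
$T{\left(g,f \right)} = \left(-4 + f\right) \left(-4 + f + g\right)$ ($T{\left(g,f \right)} = \left(1 - \left(5 - f - g\right)\right) \left(-4 + f\right) = \left(1 + \left(-5 + f + g\right)\right) \left(-4 + f\right) = \left(-4 + f + g\right) \left(-4 + f\right) = \left(-4 + f\right) \left(-4 + f + g\right)$)
$b{\left(11 \right)} \left(T{\left(9,0 \right)} - 109\right) = \left(-6 - 11\right) \left(\left(16 + 0^{2} - 0 - 36 + 0 \cdot 9\right) - 109\right) = \left(-6 - 11\right) \left(\left(16 + 0 + 0 - 36 + 0\right) - 109\right) = - 17 \left(-20 - 109\right) = \left(-17\right) \left(-129\right) = 2193$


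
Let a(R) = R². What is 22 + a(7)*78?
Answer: 3844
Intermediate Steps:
22 + a(7)*78 = 22 + 7²*78 = 22 + 49*78 = 22 + 3822 = 3844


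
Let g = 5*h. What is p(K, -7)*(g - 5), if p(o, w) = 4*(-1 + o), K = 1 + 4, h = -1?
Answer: -160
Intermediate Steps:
K = 5
g = -5 (g = 5*(-1) = -5)
p(o, w) = -4 + 4*o
p(K, -7)*(g - 5) = (-4 + 4*5)*(-5 - 5) = (-4 + 20)*(-10) = 16*(-10) = -160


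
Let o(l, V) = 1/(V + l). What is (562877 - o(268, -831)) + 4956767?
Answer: 3107559573/563 ≈ 5.5196e+6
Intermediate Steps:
(562877 - o(268, -831)) + 4956767 = (562877 - 1/(-831 + 268)) + 4956767 = (562877 - 1/(-563)) + 4956767 = (562877 - 1*(-1/563)) + 4956767 = (562877 + 1/563) + 4956767 = 316899752/563 + 4956767 = 3107559573/563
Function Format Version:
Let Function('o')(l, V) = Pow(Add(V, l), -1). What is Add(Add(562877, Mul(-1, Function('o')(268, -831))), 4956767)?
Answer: Rational(3107559573, 563) ≈ 5.5196e+6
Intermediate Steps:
Add(Add(562877, Mul(-1, Function('o')(268, -831))), 4956767) = Add(Add(562877, Mul(-1, Pow(Add(-831, 268), -1))), 4956767) = Add(Add(562877, Mul(-1, Pow(-563, -1))), 4956767) = Add(Add(562877, Mul(-1, Rational(-1, 563))), 4956767) = Add(Add(562877, Rational(1, 563)), 4956767) = Add(Rational(316899752, 563), 4956767) = Rational(3107559573, 563)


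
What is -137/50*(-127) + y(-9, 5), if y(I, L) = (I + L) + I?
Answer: 16749/50 ≈ 334.98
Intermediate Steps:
y(I, L) = L + 2*I
-137/50*(-127) + y(-9, 5) = -137/50*(-127) + (5 + 2*(-9)) = -137*1/50*(-127) + (5 - 18) = -137/50*(-127) - 13 = 17399/50 - 13 = 16749/50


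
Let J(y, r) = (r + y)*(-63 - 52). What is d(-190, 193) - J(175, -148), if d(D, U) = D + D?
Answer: 2725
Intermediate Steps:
d(D, U) = 2*D
J(y, r) = -115*r - 115*y (J(y, r) = (r + y)*(-115) = -115*r - 115*y)
d(-190, 193) - J(175, -148) = 2*(-190) - (-115*(-148) - 115*175) = -380 - (17020 - 20125) = -380 - 1*(-3105) = -380 + 3105 = 2725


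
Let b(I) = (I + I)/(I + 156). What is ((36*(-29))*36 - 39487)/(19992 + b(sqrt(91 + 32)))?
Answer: -478300699225/124069789142 + 154142*sqrt(123)/62034894571 ≈ -3.8551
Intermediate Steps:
b(I) = 2*I/(156 + I) (b(I) = (2*I)/(156 + I) = 2*I/(156 + I))
((36*(-29))*36 - 39487)/(19992 + b(sqrt(91 + 32))) = ((36*(-29))*36 - 39487)/(19992 + 2*sqrt(91 + 32)/(156 + sqrt(91 + 32))) = (-1044*36 - 39487)/(19992 + 2*sqrt(123)/(156 + sqrt(123))) = (-37584 - 39487)/(19992 + 2*sqrt(123)/(156 + sqrt(123))) = -77071/(19992 + 2*sqrt(123)/(156 + sqrt(123)))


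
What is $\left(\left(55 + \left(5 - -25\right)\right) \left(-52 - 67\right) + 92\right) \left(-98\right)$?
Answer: $982254$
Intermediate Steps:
$\left(\left(55 + \left(5 - -25\right)\right) \left(-52 - 67\right) + 92\right) \left(-98\right) = \left(\left(55 + \left(5 + 25\right)\right) \left(-119\right) + 92\right) \left(-98\right) = \left(\left(55 + 30\right) \left(-119\right) + 92\right) \left(-98\right) = \left(85 \left(-119\right) + 92\right) \left(-98\right) = \left(-10115 + 92\right) \left(-98\right) = \left(-10023\right) \left(-98\right) = 982254$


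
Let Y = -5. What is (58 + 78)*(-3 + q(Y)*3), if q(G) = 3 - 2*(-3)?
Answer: 3264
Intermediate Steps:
q(G) = 9 (q(G) = 3 - 1*(-6) = 3 + 6 = 9)
(58 + 78)*(-3 + q(Y)*3) = (58 + 78)*(-3 + 9*3) = 136*(-3 + 27) = 136*24 = 3264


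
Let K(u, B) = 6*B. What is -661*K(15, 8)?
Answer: -31728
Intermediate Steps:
-661*K(15, 8) = -3966*8 = -661*48 = -31728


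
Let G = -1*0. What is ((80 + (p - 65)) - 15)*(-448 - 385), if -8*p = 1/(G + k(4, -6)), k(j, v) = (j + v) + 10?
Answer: 833/64 ≈ 13.016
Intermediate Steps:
k(j, v) = 10 + j + v
G = 0
p = -1/64 (p = -1/(8*(0 + (10 + 4 - 6))) = -1/(8*(0 + 8)) = -⅛/8 = -⅛*⅛ = -1/64 ≈ -0.015625)
((80 + (p - 65)) - 15)*(-448 - 385) = ((80 + (-1/64 - 65)) - 15)*(-448 - 385) = ((80 - 4161/64) - 15)*(-833) = (959/64 - 15)*(-833) = -1/64*(-833) = 833/64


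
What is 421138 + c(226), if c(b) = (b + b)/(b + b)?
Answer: 421139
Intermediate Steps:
c(b) = 1 (c(b) = (2*b)/((2*b)) = (2*b)*(1/(2*b)) = 1)
421138 + c(226) = 421138 + 1 = 421139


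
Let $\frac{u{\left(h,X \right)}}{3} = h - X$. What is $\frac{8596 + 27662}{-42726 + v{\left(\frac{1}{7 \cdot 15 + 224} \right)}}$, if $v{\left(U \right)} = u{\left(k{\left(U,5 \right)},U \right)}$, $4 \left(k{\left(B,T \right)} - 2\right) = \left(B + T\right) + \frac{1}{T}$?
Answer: $- \frac{79525880}{93690661} \approx -0.84881$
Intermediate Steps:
$k{\left(B,T \right)} = 2 + \frac{B}{4} + \frac{T}{4} + \frac{1}{4 T}$ ($k{\left(B,T \right)} = 2 + \frac{\left(B + T\right) + \frac{1}{T}}{4} = 2 + \frac{B + T + \frac{1}{T}}{4} = 2 + \left(\frac{B}{4} + \frac{T}{4} + \frac{1}{4 T}\right) = 2 + \frac{B}{4} + \frac{T}{4} + \frac{1}{4 T}$)
$u{\left(h,X \right)} = - 3 X + 3 h$ ($u{\left(h,X \right)} = 3 \left(h - X\right) = - 3 X + 3 h$)
$v{\left(U \right)} = \frac{99}{10} - \frac{9 U}{4}$ ($v{\left(U \right)} = - 3 U + 3 \frac{1 + 5 \left(8 + U + 5\right)}{4 \cdot 5} = - 3 U + 3 \cdot \frac{1}{4} \cdot \frac{1}{5} \left(1 + 5 \left(13 + U\right)\right) = - 3 U + 3 \cdot \frac{1}{4} \cdot \frac{1}{5} \left(1 + \left(65 + 5 U\right)\right) = - 3 U + 3 \cdot \frac{1}{4} \cdot \frac{1}{5} \left(66 + 5 U\right) = - 3 U + 3 \left(\frac{33}{10} + \frac{U}{4}\right) = - 3 U + \left(\frac{99}{10} + \frac{3 U}{4}\right) = \frac{99}{10} - \frac{9 U}{4}$)
$\frac{8596 + 27662}{-42726 + v{\left(\frac{1}{7 \cdot 15 + 224} \right)}} = \frac{8596 + 27662}{-42726 + \left(\frac{99}{10} - \frac{9}{4 \left(7 \cdot 15 + 224\right)}\right)} = \frac{36258}{-42726 + \left(\frac{99}{10} - \frac{9}{4 \left(105 + 224\right)}\right)} = \frac{36258}{-42726 + \left(\frac{99}{10} - \frac{9}{4 \cdot 329}\right)} = \frac{36258}{-42726 + \left(\frac{99}{10} - \frac{9}{1316}\right)} = \frac{36258}{-42726 + \frac{65097}{6580}} = \frac{36258}{- \frac{281071983}{6580}} = 36258 \left(- \frac{6580}{281071983}\right) = - \frac{79525880}{93690661}$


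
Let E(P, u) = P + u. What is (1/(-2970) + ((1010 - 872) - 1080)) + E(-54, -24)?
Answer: -3029401/2970 ≈ -1020.0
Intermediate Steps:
(1/(-2970) + ((1010 - 872) - 1080)) + E(-54, -24) = (1/(-2970) + ((1010 - 872) - 1080)) + (-54 - 24) = (-1/2970 + (138 - 1080)) - 78 = (-1/2970 - 942) - 78 = -2797741/2970 - 78 = -3029401/2970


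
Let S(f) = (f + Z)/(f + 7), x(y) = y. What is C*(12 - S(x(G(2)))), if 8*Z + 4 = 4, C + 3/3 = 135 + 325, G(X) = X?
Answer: 5406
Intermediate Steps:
C = 459 (C = -1 + (135 + 325) = -1 + 460 = 459)
Z = 0 (Z = -½ + (⅛)*4 = -½ + ½ = 0)
S(f) = f/(7 + f) (S(f) = (f + 0)/(f + 7) = f/(7 + f))
C*(12 - S(x(G(2)))) = 459*(12 - 2/(7 + 2)) = 459*(12 - 2/9) = 459*(106/9) = 5406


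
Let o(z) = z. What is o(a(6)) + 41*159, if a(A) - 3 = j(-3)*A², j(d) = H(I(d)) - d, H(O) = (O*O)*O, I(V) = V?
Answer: 5658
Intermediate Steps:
H(O) = O³ (H(O) = O²*O = O³)
j(d) = d³ - d
a(A) = 3 - 24*A² (a(A) = 3 + ((-3)³ - 1*(-3))*A² = 3 + (-27 + 3)*A² = 3 - 24*A²)
o(a(6)) + 41*159 = (3 - 24*6²) + 41*159 = (3 - 24*36) + 6519 = (3 - 864) + 6519 = -861 + 6519 = 5658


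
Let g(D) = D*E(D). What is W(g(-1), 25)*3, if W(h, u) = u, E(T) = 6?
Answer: 75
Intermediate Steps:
g(D) = 6*D (g(D) = D*6 = 6*D)
W(g(-1), 25)*3 = 25*3 = 75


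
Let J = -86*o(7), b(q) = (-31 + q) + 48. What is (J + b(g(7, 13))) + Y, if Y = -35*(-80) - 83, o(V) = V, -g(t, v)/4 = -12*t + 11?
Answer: 2424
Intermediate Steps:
g(t, v) = -44 + 48*t (g(t, v) = -4*(-12*t + 11) = -4*(11 - 12*t) = -44 + 48*t)
b(q) = 17 + q
J = -602 (J = -86*7 = -602)
Y = 2717 (Y = 2800 - 83 = 2717)
(J + b(g(7, 13))) + Y = (-602 + (17 + (-44 + 48*7))) + 2717 = (-602 + (17 + (-44 + 336))) + 2717 = (-602 + (17 + 292)) + 2717 = (-602 + 309) + 2717 = -293 + 2717 = 2424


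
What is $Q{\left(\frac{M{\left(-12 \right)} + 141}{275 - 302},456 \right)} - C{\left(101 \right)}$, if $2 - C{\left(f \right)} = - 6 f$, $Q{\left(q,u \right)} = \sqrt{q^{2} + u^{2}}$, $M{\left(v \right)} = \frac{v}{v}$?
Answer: $-608 + \frac{2 \sqrt{37901377}}{27} \approx -151.97$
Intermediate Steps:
$M{\left(v \right)} = 1$
$C{\left(f \right)} = 2 + 6 f$ ($C{\left(f \right)} = 2 - - 6 f = 2 + 6 f$)
$Q{\left(\frac{M{\left(-12 \right)} + 141}{275 - 302},456 \right)} - C{\left(101 \right)} = \sqrt{\left(\frac{1 + 141}{275 - 302}\right)^{2} + 456^{2}} - \left(2 + 6 \cdot 101\right) = \sqrt{\left(\frac{142}{-27}\right)^{2} + 207936} - \left(2 + 606\right) = \sqrt{\left(142 \left(- \frac{1}{27}\right)\right)^{2} + 207936} - 608 = \sqrt{\left(- \frac{142}{27}\right)^{2} + 207936} - 608 = \sqrt{\frac{20164}{729} + 207936} - 608 = \sqrt{\frac{151605508}{729}} - 608 = \frac{2 \sqrt{37901377}}{27} - 608 = -608 + \frac{2 \sqrt{37901377}}{27}$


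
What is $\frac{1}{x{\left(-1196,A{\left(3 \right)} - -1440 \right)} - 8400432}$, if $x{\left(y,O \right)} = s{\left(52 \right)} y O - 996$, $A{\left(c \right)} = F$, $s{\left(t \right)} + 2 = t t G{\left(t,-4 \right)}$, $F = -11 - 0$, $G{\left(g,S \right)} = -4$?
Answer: $\frac{1}{18480469284} \approx 5.4111 \cdot 10^{-11}$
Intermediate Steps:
$F = -11$ ($F = -11 + 0 = -11$)
$s{\left(t \right)} = -2 - 4 t^{2}$ ($s{\left(t \right)} = -2 + t t \left(-4\right) = -2 + t^{2} \left(-4\right) = -2 - 4 t^{2}$)
$A{\left(c \right)} = -11$
$x{\left(y,O \right)} = -996 - 10818 O y$ ($x{\left(y,O \right)} = \left(-2 - 4 \cdot 52^{2}\right) y O - 996 = \left(-2 - 10816\right) y O - 996 = - 10818 y O - 996 = - 10818 O y - 996 = -996 - 10818 O y$)
$\frac{1}{x{\left(-1196,A{\left(3 \right)} - -1440 \right)} - 8400432} = \frac{1}{\left(-996 - 10818 \left(-11 - -1440\right) \left(-1196\right)\right) - 8400432} = \frac{1}{\left(-996 - 10818 \left(-11 + 1440\right) \left(-1196\right)\right) - 8400432} = \frac{1}{\left(-996 - 15458922 \left(-1196\right)\right) - 8400432} = \frac{1}{\left(-996 + 18488870712\right) - 8400432} = \frac{1}{18488869716 - 8400432} = \frac{1}{18480469284}$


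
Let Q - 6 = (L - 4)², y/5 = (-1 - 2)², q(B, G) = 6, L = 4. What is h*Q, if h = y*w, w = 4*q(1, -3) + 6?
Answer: 8100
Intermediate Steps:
w = 30 (w = 4*6 + 6 = 24 + 6 = 30)
y = 45 (y = 5*(-1 - 2)² = 5*(-3)² = 5*9 = 45)
Q = 6 (Q = 6 + (4 - 4)² = 6 + 0² = 6 + 0 = 6)
h = 1350 (h = 45*30 = 1350)
h*Q = 1350*6 = 8100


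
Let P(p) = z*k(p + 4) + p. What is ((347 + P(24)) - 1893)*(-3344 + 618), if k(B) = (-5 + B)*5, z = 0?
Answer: 4148972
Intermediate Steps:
k(B) = -25 + 5*B
P(p) = p (P(p) = 0*(-25 + 5*(p + 4)) + p = 0*(-25 + 5*(4 + p)) + p = 0*(-25 + (20 + 5*p)) + p = 0*(-5 + 5*p) + p = 0 + p = p)
((347 + P(24)) - 1893)*(-3344 + 618) = ((347 + 24) - 1893)*(-3344 + 618) = (371 - 1893)*(-2726) = -1522*(-2726) = 4148972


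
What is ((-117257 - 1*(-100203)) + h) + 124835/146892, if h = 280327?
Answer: 38672822351/146892 ≈ 2.6327e+5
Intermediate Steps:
((-117257 - 1*(-100203)) + h) + 124835/146892 = ((-117257 - 1*(-100203)) + 280327) + 124835/146892 = ((-117257 + 100203) + 280327) + 124835*(1/146892) = (-17054 + 280327) + 124835/146892 = 263273 + 124835/146892 = 38672822351/146892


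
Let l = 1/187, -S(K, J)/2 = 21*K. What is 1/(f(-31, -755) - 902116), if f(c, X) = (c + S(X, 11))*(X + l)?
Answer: -187/4641263628 ≈ -4.0291e-8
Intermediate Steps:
S(K, J) = -42*K
l = 1/187 ≈ 0.0053476
f(c, X) = (1/187 + X)*(c - 42*X) (f(c, X) = (c - 42*X)*(X + 1/187) = (c - 42*X)*(1/187 + X) = (1/187 + X)*(c - 42*X))
1/(f(-31, -755) - 902116) = 1/((-42*(-755)² - 42/187*(-755) + (1/187)*(-31) - 755*(-31)) - 902116) = 1/((-42*570025 + 31710/187 - 31/187 + 23405) - 902116) = 1/((-23941050 + 31710/187 - 31/187 + 23405) - 902116) = 1/(-4472567936/187 - 902116) = 1/(-4641263628/187) = -187/4641263628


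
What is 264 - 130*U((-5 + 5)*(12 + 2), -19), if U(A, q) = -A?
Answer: 264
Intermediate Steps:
264 - 130*U((-5 + 5)*(12 + 2), -19) = 264 - (-130)*(-5 + 5)*(12 + 2) = 264 - (-130)*0*14 = 264 - (-130)*0 = 264 - 130*0 = 264 + 0 = 264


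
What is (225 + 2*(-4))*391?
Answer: 84847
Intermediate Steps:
(225 + 2*(-4))*391 = (225 - 8)*391 = 217*391 = 84847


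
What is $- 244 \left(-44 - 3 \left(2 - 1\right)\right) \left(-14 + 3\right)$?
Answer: $-126148$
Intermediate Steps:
$- 244 \left(-44 - 3 \left(2 - 1\right)\right) \left(-14 + 3\right) = - 244 \left(-44 - 3\right) \left(-11\right) = - 244 \left(\left(-47\right) \left(-11\right)\right) = \left(-244\right) 517 = -126148$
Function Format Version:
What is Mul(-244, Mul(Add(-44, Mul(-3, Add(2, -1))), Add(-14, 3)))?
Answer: -126148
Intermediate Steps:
Mul(-244, Mul(Add(-44, Mul(-3, Add(2, -1))), Add(-14, 3))) = Mul(-244, Mul(Add(-44, Mul(-3, 1)), -11)) = Mul(-244, Mul(Add(-44, -3), -11)) = Mul(-244, Mul(-47, -11)) = Mul(-244, 517) = -126148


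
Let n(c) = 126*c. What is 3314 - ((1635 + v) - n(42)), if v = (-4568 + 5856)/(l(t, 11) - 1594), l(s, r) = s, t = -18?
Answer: 2809635/403 ≈ 6971.8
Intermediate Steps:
v = -322/403 (v = (-4568 + 5856)/(-18 - 1594) = 1288/(-1612) = 1288*(-1/1612) = -322/403 ≈ -0.79901)
3314 - ((1635 + v) - n(42)) = 3314 - ((1635 - 322/403) - 126*42) = 3314 - (658583/403 - 1*5292) = 3314 - (658583/403 - 5292) = 3314 - 1*(-1474093/403) = 3314 + 1474093/403 = 2809635/403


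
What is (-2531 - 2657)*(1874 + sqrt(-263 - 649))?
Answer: -9722312 - 20752*I*sqrt(57) ≈ -9.7223e+6 - 1.5667e+5*I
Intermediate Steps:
(-2531 - 2657)*(1874 + sqrt(-263 - 649)) = -5188*(1874 + sqrt(-912)) = -5188*(1874 + 4*I*sqrt(57)) = -9722312 - 20752*I*sqrt(57)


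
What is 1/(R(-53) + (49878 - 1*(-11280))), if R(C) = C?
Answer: 1/61105 ≈ 1.6365e-5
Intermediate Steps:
1/(R(-53) + (49878 - 1*(-11280))) = 1/(-53 + (49878 - 1*(-11280))) = 1/(-53 + (49878 + 11280)) = 1/(-53 + 61158) = 1/61105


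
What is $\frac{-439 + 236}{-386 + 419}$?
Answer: $- \frac{203}{33} \approx -6.1515$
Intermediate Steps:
$\frac{-439 + 236}{-386 + 419} = - \frac{203}{33}$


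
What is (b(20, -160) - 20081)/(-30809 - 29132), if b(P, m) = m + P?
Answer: 20221/59941 ≈ 0.33735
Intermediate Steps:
b(P, m) = P + m
(b(20, -160) - 20081)/(-30809 - 29132) = ((20 - 160) - 20081)/(-30809 - 29132) = (-140 - 20081)/(-59941) = -20221*(-1/59941) = 20221/59941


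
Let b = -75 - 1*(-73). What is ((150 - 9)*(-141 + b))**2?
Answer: 406546569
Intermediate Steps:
b = -2 (b = -75 + 73 = -2)
((150 - 9)*(-141 + b))**2 = ((150 - 9)*(-141 - 2))**2 = (141*(-143))**2 = (-20163)**2 = 406546569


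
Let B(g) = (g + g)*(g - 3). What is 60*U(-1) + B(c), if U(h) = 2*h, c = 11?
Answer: 56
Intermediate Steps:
B(g) = 2*g*(-3 + g) (B(g) = (2*g)*(-3 + g) = 2*g*(-3 + g))
60*U(-1) + B(c) = 60*(2*(-1)) + 2*11*(-3 + 11) = 60*(-2) + 2*11*8 = -120 + 176 = 56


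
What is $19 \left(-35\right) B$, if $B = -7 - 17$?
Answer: $15960$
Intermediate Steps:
$B = -24$
$19 \left(-35\right) B = 19 \left(-35\right) \left(-24\right) = \left(-665\right) \left(-24\right) = 15960$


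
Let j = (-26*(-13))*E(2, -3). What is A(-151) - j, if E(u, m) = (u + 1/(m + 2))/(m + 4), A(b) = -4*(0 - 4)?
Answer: -322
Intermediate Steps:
A(b) = 16 (A(b) = -4*(-4) = 16)
E(u, m) = (u + 1/(2 + m))/(4 + m)
j = 338 (j = (-26*(-13))*((1 + 2*2 - 3*2)/(8 + (-3)² + 6*(-3))) = 338*((1 + 4 - 6)/(8 + 9 - 18)) = 338*(-1/(-1)) = 338*(-1*(-1)) = 338*1 = 338)
A(-151) - j = 16 - 1*338 = 16 - 338 = -322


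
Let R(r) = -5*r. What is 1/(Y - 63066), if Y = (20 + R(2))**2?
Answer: -1/62966 ≈ -1.5882e-5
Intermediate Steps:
Y = 100 (Y = (20 - 5*2)**2 = (20 - 10)**2 = 10**2 = 100)
1/(Y - 63066) = 1/(100 - 63066) = 1/(-62966) = -1/62966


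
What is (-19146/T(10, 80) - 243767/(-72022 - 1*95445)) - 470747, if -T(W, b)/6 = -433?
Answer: -34135805374703/72513211 ≈ -4.7075e+5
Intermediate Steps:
T(W, b) = 2598 (T(W, b) = -6*(-433) = 2598)
(-19146/T(10, 80) - 243767/(-72022 - 1*95445)) - 470747 = (-19146/2598 - 243767/(-72022 - 1*95445)) - 470747 = (-19146*1/2598 - 243767/(-72022 - 95445)) - 470747 = (-3191/433 - 243767/(-167467)) - 470747 = (-3191/433 - 243767*(-1/167467)) - 470747 = (-3191/433 + 243767/167467) - 470747 = -428836086/72513211 - 470747 = -34135805374703/72513211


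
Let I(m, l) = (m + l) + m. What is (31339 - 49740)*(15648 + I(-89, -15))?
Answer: -284387455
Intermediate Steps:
I(m, l) = l + 2*m (I(m, l) = (l + m) + m = l + 2*m)
(31339 - 49740)*(15648 + I(-89, -15)) = (31339 - 49740)*(15648 + (-15 + 2*(-89))) = -18401*(15648 + (-15 - 178)) = -18401*(15648 - 193) = -18401*15455 = -284387455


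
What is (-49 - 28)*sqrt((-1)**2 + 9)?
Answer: -77*sqrt(10) ≈ -243.50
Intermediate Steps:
(-49 - 28)*sqrt((-1)**2 + 9) = -77*sqrt(1 + 9) = -77*sqrt(10)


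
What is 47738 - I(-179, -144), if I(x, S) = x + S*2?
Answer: 48205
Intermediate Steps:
I(x, S) = x + 2*S
47738 - I(-179, -144) = 47738 - (-179 + 2*(-144)) = 47738 - (-179 - 288) = 47738 - 1*(-467) = 47738 + 467 = 48205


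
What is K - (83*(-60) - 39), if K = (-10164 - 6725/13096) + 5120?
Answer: -334125/13096 ≈ -25.514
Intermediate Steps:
K = -66062949/13096 (K = (-10164 - 6725*1/13096) + 5120 = (-10164 - 6725/13096) + 5120 = -133114469/13096 + 5120 = -66062949/13096 ≈ -5044.5)
K - (83*(-60) - 39) = -66062949/13096 - (83*(-60) - 39) = -66062949/13096 - (-4980 - 39) = -66062949/13096 - 1*(-5019) = -66062949/13096 + 5019 = -334125/13096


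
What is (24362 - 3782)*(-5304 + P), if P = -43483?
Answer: -1004036460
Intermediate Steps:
(24362 - 3782)*(-5304 + P) = (24362 - 3782)*(-5304 - 43483) = 20580*(-48787) = -1004036460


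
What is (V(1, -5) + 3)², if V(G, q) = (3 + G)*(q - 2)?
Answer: 625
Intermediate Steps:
V(G, q) = (-2 + q)*(3 + G) (V(G, q) = (3 + G)*(-2 + q) = (-2 + q)*(3 + G))
(V(1, -5) + 3)² = ((-6 - 2*1 + 3*(-5) + 1*(-5)) + 3)² = ((-6 - 2 - 15 - 5) + 3)² = (-28 + 3)² = (-25)² = 625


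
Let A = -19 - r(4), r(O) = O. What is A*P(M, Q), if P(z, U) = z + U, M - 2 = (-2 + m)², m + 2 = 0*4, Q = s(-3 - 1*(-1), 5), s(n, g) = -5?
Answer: -299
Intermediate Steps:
Q = -5
m = -2 (m = -2 + 0*4 = -2 + 0 = -2)
M = 18 (M = 2 + (-2 - 2)² = 2 + (-4)² = 2 + 16 = 18)
P(z, U) = U + z
A = -23 (A = -19 - 1*4 = -19 - 4 = -23)
A*P(M, Q) = -23*(-5 + 18) = -23*13 = -299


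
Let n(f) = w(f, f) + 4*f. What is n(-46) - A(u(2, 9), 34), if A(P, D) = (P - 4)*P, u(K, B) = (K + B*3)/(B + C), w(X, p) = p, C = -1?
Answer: -14633/64 ≈ -228.64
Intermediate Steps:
u(K, B) = (K + 3*B)/(-1 + B) (u(K, B) = (K + B*3)/(B - 1) = (K + 3*B)/(-1 + B))
A(P, D) = P*(-4 + P) (A(P, D) = (-4 + P)*P = P*(-4 + P))
n(f) = 5*f (n(f) = f + 4*f = 5*f)
n(-46) - A(u(2, 9), 34) = 5*(-46) - (2 + 3*9)/(-1 + 9)*(-4 + (2 + 3*9)/(-1 + 9)) = -230 - (2 + 27)/8*(-4 + (2 + 27)/8) = -230 - (⅛)*29*(-4 + (⅛)*29) = -230 - 29*(-4 + 29/8)/8 = -230 - 29*(-3)/(8*8) = -230 - 1*(-87/64) = -230 + 87/64 = -14633/64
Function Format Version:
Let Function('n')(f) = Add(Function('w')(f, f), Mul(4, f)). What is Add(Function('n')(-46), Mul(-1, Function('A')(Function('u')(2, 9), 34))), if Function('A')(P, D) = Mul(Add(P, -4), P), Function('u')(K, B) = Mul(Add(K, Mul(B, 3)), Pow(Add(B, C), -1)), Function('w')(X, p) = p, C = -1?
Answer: Rational(-14633, 64) ≈ -228.64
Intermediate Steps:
Function('u')(K, B) = Mul(Pow(Add(-1, B), -1), Add(K, Mul(3, B))) (Function('u')(K, B) = Mul(Add(K, Mul(B, 3)), Pow(Add(B, -1), -1)) = Mul(Add(K, Mul(3, B)), Pow(Add(-1, B), -1)) = Mul(Pow(Add(-1, B), -1), Add(K, Mul(3, B))))
Function('A')(P, D) = Mul(P, Add(-4, P)) (Function('A')(P, D) = Mul(Add(-4, P), P) = Mul(P, Add(-4, P)))
Function('n')(f) = Mul(5, f) (Function('n')(f) = Add(f, Mul(4, f)) = Mul(5, f))
Add(Function('n')(-46), Mul(-1, Function('A')(Function('u')(2, 9), 34))) = Add(Mul(5, -46), Mul(-1, Mul(Mul(Pow(Add(-1, 9), -1), Add(2, Mul(3, 9))), Add(-4, Mul(Pow(Add(-1, 9), -1), Add(2, Mul(3, 9))))))) = Add(-230, Mul(-1, Mul(Mul(Pow(8, -1), Add(2, 27)), Add(-4, Mul(Pow(8, -1), Add(2, 27)))))) = Add(-230, Mul(-1, Mul(Mul(Rational(1, 8), 29), Add(-4, Mul(Rational(1, 8), 29))))) = Add(-230, Mul(-1, Mul(Rational(29, 8), Add(-4, Rational(29, 8))))) = Add(-230, Mul(-1, Mul(Rational(29, 8), Rational(-3, 8)))) = Add(-230, Mul(-1, Rational(-87, 64))) = Add(-230, Rational(87, 64)) = Rational(-14633, 64)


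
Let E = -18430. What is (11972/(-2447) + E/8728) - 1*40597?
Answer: -433598303589/10678708 ≈ -40604.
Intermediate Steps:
(11972/(-2447) + E/8728) - 1*40597 = (11972/(-2447) - 18430/8728) - 1*40597 = (11972*(-1/2447) - 18430*1/8728) - 40597 = (-11972/2447 - 9215/4364) - 40597 = -74794913/10678708 - 40597 = -433598303589/10678708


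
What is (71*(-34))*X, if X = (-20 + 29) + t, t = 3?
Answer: -28968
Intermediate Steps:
X = 12 (X = (-20 + 29) + 3 = 9 + 3 = 12)
(71*(-34))*X = (71*(-34))*12 = -2414*12 = -28968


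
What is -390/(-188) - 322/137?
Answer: -3553/12878 ≈ -0.27590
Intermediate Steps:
-390/(-188) - 322/137 = -390*(-1/188) - 322*1/137 = 195/94 - 322/137 = -3553/12878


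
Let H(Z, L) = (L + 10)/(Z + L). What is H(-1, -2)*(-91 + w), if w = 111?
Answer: -160/3 ≈ -53.333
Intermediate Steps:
H(Z, L) = (10 + L)/(L + Z)
H(-1, -2)*(-91 + w) = ((10 - 2)/(-2 - 1))*(-91 + 111) = (8/(-3))*20 = -⅓*8*20 = -8/3*20 = -160/3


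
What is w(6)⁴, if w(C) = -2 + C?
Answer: 256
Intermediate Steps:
w(6)⁴ = (-2 + 6)⁴ = 4⁴ = 256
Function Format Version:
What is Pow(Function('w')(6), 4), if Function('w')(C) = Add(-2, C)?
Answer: 256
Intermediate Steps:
Pow(Function('w')(6), 4) = Pow(Add(-2, 6), 4) = Pow(4, 4) = 256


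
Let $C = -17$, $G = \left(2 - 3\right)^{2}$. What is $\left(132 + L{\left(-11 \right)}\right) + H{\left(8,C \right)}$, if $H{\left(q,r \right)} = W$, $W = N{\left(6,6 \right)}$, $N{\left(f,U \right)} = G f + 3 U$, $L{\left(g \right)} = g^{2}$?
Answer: $277$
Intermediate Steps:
$G = 1$ ($G = \left(-1\right)^{2} = 1$)
$N{\left(f,U \right)} = f + 3 U$ ($N{\left(f,U \right)} = 1 f + 3 U = f + 3 U$)
$W = 24$ ($W = 6 + 3 \cdot 6 = 6 + 18 = 24$)
$H{\left(q,r \right)} = 24$
$\left(132 + L{\left(-11 \right)}\right) + H{\left(8,C \right)} = \left(132 + \left(-11\right)^{2}\right) + 24 = \left(132 + 121\right) + 24 = 253 + 24 = 277$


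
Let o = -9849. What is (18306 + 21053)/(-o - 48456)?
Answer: -39359/38607 ≈ -1.0195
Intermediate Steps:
(18306 + 21053)/(-o - 48456) = (18306 + 21053)/(-1*(-9849) - 48456) = 39359/(9849 - 48456) = 39359/(-38607) = 39359*(-1/38607) = -39359/38607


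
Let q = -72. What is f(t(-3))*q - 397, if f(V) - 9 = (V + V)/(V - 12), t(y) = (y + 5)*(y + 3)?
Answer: -1045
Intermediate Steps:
t(y) = (3 + y)*(5 + y) (t(y) = (5 + y)*(3 + y) = (3 + y)*(5 + y))
f(V) = 9 + 2*V/(-12 + V) (f(V) = 9 + (V + V)/(V - 12) = 9 + (2*V)/(-12 + V) = 9 + 2*V/(-12 + V))
f(t(-3))*q - 397 = ((-108 + 11*(15 + (-3)² + 8*(-3)))/(-12 + (15 + (-3)² + 8*(-3))))*(-72) - 397 = ((-108 + 11*(15 + 9 - 24))/(-12 + (15 + 9 - 24)))*(-72) - 397 = ((-108 + 11*0)/(-12 + 0))*(-72) - 397 = ((-108 + 0)/(-12))*(-72) - 397 = -1/12*(-108)*(-72) - 397 = 9*(-72) - 397 = -648 - 397 = -1045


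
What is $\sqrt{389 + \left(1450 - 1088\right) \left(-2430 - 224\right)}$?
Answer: $i \sqrt{960359} \approx 979.98 i$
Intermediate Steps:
$\sqrt{389 + \left(1450 - 1088\right) \left(-2430 - 224\right)} = \sqrt{389 + 362 \left(-2654\right)} = \sqrt{389 - 960748} = \sqrt{-960359} = i \sqrt{960359}$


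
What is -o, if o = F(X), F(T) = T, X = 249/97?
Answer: -249/97 ≈ -2.5670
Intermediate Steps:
X = 249/97 (X = 249*(1/97) = 249/97 ≈ 2.5670)
o = 249/97 ≈ 2.5670
-o = -1*249/97 = -249/97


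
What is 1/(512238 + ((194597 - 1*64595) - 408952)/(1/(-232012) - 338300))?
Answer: 78489659601/40205450974444438 ≈ 1.9522e-6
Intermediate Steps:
1/(512238 + ((194597 - 1*64595) - 408952)/(1/(-232012) - 338300)) = 1/(512238 + ((194597 - 64595) - 408952)/(-1/232012 - 338300)) = 1/(512238 + (130002 - 408952)/(-78489659601/232012)) = 1/(512238 - 278950*(-232012/78489659601)) = 1/(512238 + 64719747400/78489659601) = 1/(40205450974444438/78489659601) = 78489659601/40205450974444438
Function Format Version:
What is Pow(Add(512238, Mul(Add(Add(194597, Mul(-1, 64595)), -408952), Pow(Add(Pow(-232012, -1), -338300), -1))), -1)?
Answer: Rational(78489659601, 40205450974444438) ≈ 1.9522e-6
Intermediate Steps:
Pow(Add(512238, Mul(Add(Add(194597, Mul(-1, 64595)), -408952), Pow(Add(Pow(-232012, -1), -338300), -1))), -1) = Pow(Add(512238, Mul(Add(Add(194597, -64595), -408952), Pow(Add(Rational(-1, 232012), -338300), -1))), -1) = Pow(Add(512238, Mul(Add(130002, -408952), Pow(Rational(-78489659601, 232012), -1))), -1) = Pow(Add(512238, Mul(-278950, Rational(-232012, 78489659601))), -1) = Pow(Add(512238, Rational(64719747400, 78489659601)), -1) = Pow(Rational(40205450974444438, 78489659601), -1) = Rational(78489659601, 40205450974444438)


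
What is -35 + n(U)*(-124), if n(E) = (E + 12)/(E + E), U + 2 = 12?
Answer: -857/5 ≈ -171.40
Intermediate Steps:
U = 10 (U = -2 + 12 = 10)
n(E) = (12 + E)/(2*E) (n(E) = (12 + E)/((2*E)) = (12 + E)*(1/(2*E)) = (12 + E)/(2*E))
-35 + n(U)*(-124) = -35 + ((1/2)*(12 + 10)/10)*(-124) = -35 + ((1/2)*(1/10)*22)*(-124) = -35 + (11/10)*(-124) = -35 - 682/5 = -857/5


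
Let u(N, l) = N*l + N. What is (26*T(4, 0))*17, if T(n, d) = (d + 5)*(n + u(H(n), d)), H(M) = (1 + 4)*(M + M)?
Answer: 97240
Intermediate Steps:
H(M) = 10*M (H(M) = 5*(2*M) = 10*M)
u(N, l) = N + N*l
T(n, d) = (5 + d)*(n + 10*n*(1 + d)) (T(n, d) = (d + 5)*(n + (10*n)*(1 + d)) = (5 + d)*(n + 10*n*(1 + d)))
(26*T(4, 0))*17 = (26*(4*(55 + 10*0² + 61*0)))*17 = (26*(4*(55 + 10*0 + 0)))*17 = (26*(4*(55 + 0 + 0)))*17 = (26*(4*55))*17 = (26*220)*17 = 5720*17 = 97240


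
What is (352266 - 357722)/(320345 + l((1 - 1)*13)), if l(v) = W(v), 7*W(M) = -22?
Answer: -38192/2242393 ≈ -0.017032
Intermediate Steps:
W(M) = -22/7 (W(M) = (1/7)*(-22) = -22/7)
l(v) = -22/7
(352266 - 357722)/(320345 + l((1 - 1)*13)) = (352266 - 357722)/(320345 - 22/7) = -5456/2242393/7 = -5456*7/2242393 = -38192/2242393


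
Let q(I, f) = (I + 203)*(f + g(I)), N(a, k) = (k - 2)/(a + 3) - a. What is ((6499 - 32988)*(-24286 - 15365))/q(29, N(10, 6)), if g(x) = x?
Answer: 13654099407/58232 ≈ 2.3448e+5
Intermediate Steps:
N(a, k) = -a + (-2 + k)/(3 + a) (N(a, k) = (-2 + k)/(3 + a) - a = -a + (-2 + k)/(3 + a))
q(I, f) = (203 + I)*(I + f) (q(I, f) = (I + 203)*(f + I) = (203 + I)*(I + f))
((6499 - 32988)*(-24286 - 15365))/q(29, N(10, 6)) = ((6499 - 32988)*(-24286 - 15365))/(29² + 203*29 + 203*((-2 + 6 - 1*10² - 3*10)/(3 + 10)) + 29*((-2 + 6 - 1*10² - 3*10)/(3 + 10))) = (-26489*(-39651))/(841 + 5887 + 203*((-2 + 6 - 1*100 - 30)/13) + 29*((-2 + 6 - 1*100 - 30)/13)) = 1050315339/(841 + 5887 + 203*((-2 + 6 - 100 - 30)/13) + 29*((-2 + 6 - 100 - 30)/13)) = 1050315339/(841 + 5887 + 203*((1/13)*(-126)) + 29*((1/13)*(-126))) = 1050315339/(841 + 5887 + 203*(-126/13) + 29*(-126/13)) = 1050315339/(841 + 5887 - 25578/13 - 3654/13) = 1050315339/(58232/13) = 1050315339*(13/58232) = 13654099407/58232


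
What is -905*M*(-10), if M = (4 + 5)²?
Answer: 733050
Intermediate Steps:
M = 81 (M = 9² = 81)
-905*M*(-10) = -73305*(-10) = -905*(-810) = 733050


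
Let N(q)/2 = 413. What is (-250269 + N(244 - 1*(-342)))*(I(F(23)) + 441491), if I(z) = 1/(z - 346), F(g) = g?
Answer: -35570968913256/323 ≈ -1.1013e+11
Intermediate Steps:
I(z) = 1/(-346 + z)
N(q) = 826 (N(q) = 2*413 = 826)
(-250269 + N(244 - 1*(-342)))*(I(F(23)) + 441491) = (-250269 + 826)*(1/(-346 + 23) + 441491) = -249443*(1/(-323) + 441491) = -249443*(-1/323 + 441491) = -249443*142601592/323 = -35570968913256/323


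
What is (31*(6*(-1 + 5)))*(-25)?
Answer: -18600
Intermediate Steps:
(31*(6*(-1 + 5)))*(-25) = (31*(6*4))*(-25) = (31*24)*(-25) = 744*(-25) = -18600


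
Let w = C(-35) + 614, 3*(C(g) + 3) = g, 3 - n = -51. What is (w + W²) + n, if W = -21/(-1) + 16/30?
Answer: 251329/225 ≈ 1117.0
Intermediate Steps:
n = 54 (n = 3 - 1*(-51) = 3 + 51 = 54)
C(g) = -3 + g/3
w = 1798/3 (w = (-3 + (⅓)*(-35)) + 614 = (-3 - 35/3) + 614 = -44/3 + 614 = 1798/3 ≈ 599.33)
W = 323/15 (W = -21*(-1) + 16*(1/30) = 21 + 8/15 = 323/15 ≈ 21.533)
(w + W²) + n = (1798/3 + (323/15)²) + 54 = (1798/3 + 104329/225) + 54 = 239179/225 + 54 = 251329/225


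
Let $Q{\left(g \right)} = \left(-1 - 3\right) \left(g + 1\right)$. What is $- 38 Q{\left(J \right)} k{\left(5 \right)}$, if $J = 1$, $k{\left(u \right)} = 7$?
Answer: $2128$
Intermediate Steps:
$Q{\left(g \right)} = -4 - 4 g$ ($Q{\left(g \right)} = - 4 \left(1 + g\right) = -4 - 4 g$)
$- 38 Q{\left(J \right)} k{\left(5 \right)} = - 38 \left(-4 - 4\right) 7 = \left(-38\right) \left(-8\right) 7 = 304 \cdot 7 = 2128$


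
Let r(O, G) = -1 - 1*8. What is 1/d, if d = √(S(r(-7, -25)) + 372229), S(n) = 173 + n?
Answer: √41377/124131 ≈ 0.0016387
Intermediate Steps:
r(O, G) = -9 (r(O, G) = -1 - 8 = -9)
d = 3*√41377 (d = √((173 - 9) + 372229) = √(164 + 372229) = √372393 = 3*√41377 ≈ 610.24)
1/d = 1/(3*√41377) = √41377/124131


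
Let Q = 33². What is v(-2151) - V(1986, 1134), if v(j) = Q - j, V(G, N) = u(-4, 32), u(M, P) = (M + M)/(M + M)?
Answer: 3239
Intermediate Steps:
Q = 1089
u(M, P) = 1 (u(M, P) = (2*M)/((2*M)) = (2*M)*(1/(2*M)) = 1)
V(G, N) = 1
v(j) = 1089 - j
v(-2151) - V(1986, 1134) = (1089 - 1*(-2151)) - 1*1 = (1089 + 2151) - 1 = 3240 - 1 = 3239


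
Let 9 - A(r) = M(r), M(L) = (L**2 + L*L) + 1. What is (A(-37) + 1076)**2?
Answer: 2735716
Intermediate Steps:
M(L) = 1 + 2*L**2 (M(L) = (L**2 + L**2) + 1 = 2*L**2 + 1 = 1 + 2*L**2)
A(r) = 8 - 2*r**2 (A(r) = 9 - (1 + 2*r**2) = 9 + (-1 - 2*r**2) = 8 - 2*r**2)
(A(-37) + 1076)**2 = ((8 - 2*(-37)**2) + 1076)**2 = ((8 - 2*1369) + 1076)**2 = ((8 - 2738) + 1076)**2 = (-2730 + 1076)**2 = (-1654)**2 = 2735716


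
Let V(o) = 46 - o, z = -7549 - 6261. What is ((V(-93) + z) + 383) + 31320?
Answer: 18032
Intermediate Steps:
z = -13810
((V(-93) + z) + 383) + 31320 = (((46 - 1*(-93)) - 13810) + 383) + 31320 = (((46 + 93) - 13810) + 383) + 31320 = ((139 - 13810) + 383) + 31320 = (-13671 + 383) + 31320 = -13288 + 31320 = 18032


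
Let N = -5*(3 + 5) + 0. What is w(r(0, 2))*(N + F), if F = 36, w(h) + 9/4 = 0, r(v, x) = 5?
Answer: 9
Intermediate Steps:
w(h) = -9/4 (w(h) = -9/4 + 0 = -9/4)
N = -40 (N = -5*8 + 0 = -40 + 0 = -40)
w(r(0, 2))*(N + F) = -9*(-40 + 36)/4 = -9/4*(-4) = 9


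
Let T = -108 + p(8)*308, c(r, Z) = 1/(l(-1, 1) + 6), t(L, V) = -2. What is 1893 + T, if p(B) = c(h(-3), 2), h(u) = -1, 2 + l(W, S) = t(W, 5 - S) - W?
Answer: 5663/3 ≈ 1887.7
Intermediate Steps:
l(W, S) = -4 - W (l(W, S) = -2 + (-2 - W) = -4 - W)
c(r, Z) = ⅓ (c(r, Z) = 1/((-4 - 1*(-1)) + 6) = 1/((-4 + 1) + 6) = 1/(-3 + 6) = 1/3 = ⅓)
p(B) = ⅓
T = -16/3 (T = -108 + (⅓)*308 = -108 + 308/3 = -16/3 ≈ -5.3333)
1893 + T = 1893 - 16/3 = 5663/3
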